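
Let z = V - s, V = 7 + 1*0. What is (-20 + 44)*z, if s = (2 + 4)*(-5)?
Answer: 888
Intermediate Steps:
s = -30 (s = 6*(-5) = -30)
V = 7 (V = 7 + 0 = 7)
z = 37 (z = 7 - 1*(-30) = 7 + 30 = 37)
(-20 + 44)*z = (-20 + 44)*37 = 24*37 = 888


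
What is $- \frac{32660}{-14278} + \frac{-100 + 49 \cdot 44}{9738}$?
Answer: $\frac{86849662}{34759791} \approx 2.4986$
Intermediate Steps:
$- \frac{32660}{-14278} + \frac{-100 + 49 \cdot 44}{9738} = \left(-32660\right) \left(- \frac{1}{14278}\right) + \left(-100 + 2156\right) \frac{1}{9738} = \frac{16330}{7139} + 2056 \cdot \frac{1}{9738} = \frac{16330}{7139} + \frac{1028}{4869} = \frac{86849662}{34759791}$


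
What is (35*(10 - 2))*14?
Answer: 3920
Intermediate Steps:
(35*(10 - 2))*14 = (35*8)*14 = 280*14 = 3920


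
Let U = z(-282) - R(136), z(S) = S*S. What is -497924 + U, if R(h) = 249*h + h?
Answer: -452400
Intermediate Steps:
R(h) = 250*h
z(S) = S²
U = 45524 (U = (-282)² - 250*136 = 79524 - 1*34000 = 79524 - 34000 = 45524)
-497924 + U = -497924 + 45524 = -452400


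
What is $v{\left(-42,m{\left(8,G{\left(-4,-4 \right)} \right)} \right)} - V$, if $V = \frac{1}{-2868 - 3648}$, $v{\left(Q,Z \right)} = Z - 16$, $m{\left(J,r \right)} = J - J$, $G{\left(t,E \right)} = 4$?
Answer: $- \frac{104255}{6516} \approx -16.0$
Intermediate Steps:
$m{\left(J,r \right)} = 0$
$v{\left(Q,Z \right)} = -16 + Z$
$V = - \frac{1}{6516}$ ($V = \frac{1}{-6516} = - \frac{1}{6516} \approx -0.00015347$)
$v{\left(-42,m{\left(8,G{\left(-4,-4 \right)} \right)} \right)} - V = \left(-16 + 0\right) - - \frac{1}{6516} = -16 + \frac{1}{6516} = - \frac{104255}{6516}$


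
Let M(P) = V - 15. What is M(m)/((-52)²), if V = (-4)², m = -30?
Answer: 1/2704 ≈ 0.00036982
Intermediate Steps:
V = 16
M(P) = 1 (M(P) = 16 - 15 = 1)
M(m)/((-52)²) = 1/(-52)² = 1/2704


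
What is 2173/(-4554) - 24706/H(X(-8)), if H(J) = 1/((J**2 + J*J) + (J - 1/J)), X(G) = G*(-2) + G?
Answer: -30574902293/9108 ≈ -3.3569e+6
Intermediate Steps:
X(G) = -G (X(G) = -2*G + G = -G)
H(J) = 1/(J - 1/J + 2*J**2) (H(J) = 1/((J**2 + J**2) + (J - 1/J)) = 1/(2*J**2 + (J - 1/J)) = 1/(J - 1/J + 2*J**2))
2173/(-4554) - 24706/H(X(-8)) = 2173/(-4554) - 24706/((-1*(-8))/(-1 + (-1*(-8))**2 + 2*(-1*(-8))**3)) = 2173*(-1/4554) - 24706/(8/(-1 + 8**2 + 2*8**3)) = -2173/4554 - 24706/(8/(-1 + 64 + 2*512)) = -2173/4554 - 24706/(8/(-1 + 64 + 1024)) = -2173/4554 - 24706/(8/1087) = -2173/4554 - 24706/(8*(1/1087)) = -2173/4554 - 24706/8/1087 = -2173/4554 - 24706*1087/8 = -2173/4554 - 13427711/4 = -30574902293/9108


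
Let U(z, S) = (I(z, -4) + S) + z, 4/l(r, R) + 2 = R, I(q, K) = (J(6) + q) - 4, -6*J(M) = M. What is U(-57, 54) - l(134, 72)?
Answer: -2277/35 ≈ -65.057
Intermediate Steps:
J(M) = -M/6
I(q, K) = -5 + q (I(q, K) = (-⅙*6 + q) - 4 = (-1 + q) - 4 = -5 + q)
l(r, R) = 4/(-2 + R)
U(z, S) = -5 + S + 2*z (U(z, S) = ((-5 + z) + S) + z = (-5 + S + z) + z = -5 + S + 2*z)
U(-57, 54) - l(134, 72) = (-5 + 54 + 2*(-57)) - 4/(-2 + 72) = (-5 + 54 - 114) - 4/70 = -65 - 4/70 = -65 - 1*2/35 = -65 - 2/35 = -2277/35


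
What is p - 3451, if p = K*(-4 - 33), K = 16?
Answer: -4043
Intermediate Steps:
p = -592 (p = 16*(-4 - 33) = 16*(-37) = -592)
p - 3451 = -592 - 3451 = -4043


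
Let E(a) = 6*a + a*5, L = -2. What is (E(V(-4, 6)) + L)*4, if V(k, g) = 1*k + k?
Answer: -360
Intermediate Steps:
V(k, g) = 2*k (V(k, g) = k + k = 2*k)
E(a) = 11*a (E(a) = 6*a + 5*a = 11*a)
(E(V(-4, 6)) + L)*4 = (11*(2*(-4)) - 2)*4 = (11*(-8) - 2)*4 = (-88 - 2)*4 = -90*4 = -360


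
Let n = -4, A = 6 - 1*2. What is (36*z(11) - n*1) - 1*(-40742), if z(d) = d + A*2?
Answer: 41430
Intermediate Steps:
A = 4 (A = 6 - 2 = 4)
z(d) = 8 + d (z(d) = d + 4*2 = d + 8 = 8 + d)
(36*z(11) - n*1) - 1*(-40742) = (36*(8 + 11) - 1*(-4)*1) - 1*(-40742) = (36*19 + 4*1) + 40742 = (684 + 4) + 40742 = 688 + 40742 = 41430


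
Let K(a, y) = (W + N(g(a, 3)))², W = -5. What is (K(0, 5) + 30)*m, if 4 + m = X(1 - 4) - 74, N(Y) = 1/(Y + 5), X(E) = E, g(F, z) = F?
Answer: -107406/25 ≈ -4296.2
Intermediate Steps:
N(Y) = 1/(5 + Y)
K(a, y) = (-5 + 1/(5 + a))²
m = -81 (m = -4 + ((1 - 4) - 74) = -4 + (-3 - 74) = -4 - 77 = -81)
(K(0, 5) + 30)*m = ((24 + 5*0)²/(5 + 0)² + 30)*(-81) = ((24 + 0)²/5² + 30)*(-81) = ((1/25)*24² + 30)*(-81) = ((1/25)*576 + 30)*(-81) = (576/25 + 30)*(-81) = (1326/25)*(-81) = -107406/25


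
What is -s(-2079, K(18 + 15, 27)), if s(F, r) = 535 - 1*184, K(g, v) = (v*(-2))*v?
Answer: -351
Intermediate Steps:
K(g, v) = -2*v² (K(g, v) = (-2*v)*v = -2*v²)
s(F, r) = 351 (s(F, r) = 535 - 184 = 351)
-s(-2079, K(18 + 15, 27)) = -1*351 = -351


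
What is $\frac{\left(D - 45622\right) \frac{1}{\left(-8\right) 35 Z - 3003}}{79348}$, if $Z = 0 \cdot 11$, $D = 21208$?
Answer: $\frac{313}{3054898} \approx 0.00010246$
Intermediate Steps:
$Z = 0$
$\frac{\left(D - 45622\right) \frac{1}{\left(-8\right) 35 Z - 3003}}{79348} = \frac{\left(21208 - 45622\right) \frac{1}{\left(-8\right) 35 \cdot 0 - 3003}}{79348} = - \frac{24414}{\left(-280\right) 0 - 3003} \cdot \frac{1}{79348} = - \frac{24414}{0 - 3003} \cdot \frac{1}{79348} = - \frac{24414}{-3003} \cdot \frac{1}{79348} = \left(-24414\right) \left(- \frac{1}{3003}\right) \frac{1}{79348} = \frac{626}{77} \cdot \frac{1}{79348} = \frac{313}{3054898}$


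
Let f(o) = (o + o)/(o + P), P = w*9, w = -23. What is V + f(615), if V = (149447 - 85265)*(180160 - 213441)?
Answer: -145250797451/68 ≈ -2.1360e+9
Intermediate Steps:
P = -207 (P = -23*9 = -207)
V = -2136041142 (V = 64182*(-33281) = -2136041142)
f(o) = 2*o/(-207 + o) (f(o) = (o + o)/(o - 207) = (2*o)/(-207 + o) = 2*o/(-207 + o))
V + f(615) = -2136041142 + 2*615/(-207 + 615) = -2136041142 + 2*615/408 = -2136041142 + 2*615*(1/408) = -2136041142 + 205/68 = -145250797451/68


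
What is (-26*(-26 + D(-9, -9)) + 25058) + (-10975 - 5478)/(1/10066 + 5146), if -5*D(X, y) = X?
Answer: 6652110098242/258998185 ≈ 25684.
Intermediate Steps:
D(X, y) = -X/5
(-26*(-26 + D(-9, -9)) + 25058) + (-10975 - 5478)/(1/10066 + 5146) = (-26*(-26 - ⅕*(-9)) + 25058) + (-10975 - 5478)/(1/10066 + 5146) = (-26*(-26 + 9/5) + 25058) - 16453/(1/10066 + 5146) = (-26*(-121/5) + 25058) - 16453/51799637/10066 = (3146/5 + 25058) - 16453*10066/51799637 = 128436/5 - 165615898/51799637 = 6652110098242/258998185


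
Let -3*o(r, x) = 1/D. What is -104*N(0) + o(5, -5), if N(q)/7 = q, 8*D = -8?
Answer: 1/3 ≈ 0.33333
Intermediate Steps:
D = -1 (D = (1/8)*(-8) = -1)
N(q) = 7*q
o(r, x) = 1/3 (o(r, x) = -1/3/(-1) = -1/3*(-1) = 1/3)
-104*N(0) + o(5, -5) = -728*0 + 1/3 = -104*0 + 1/3 = 0 + 1/3 = 1/3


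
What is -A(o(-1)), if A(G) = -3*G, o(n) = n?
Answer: -3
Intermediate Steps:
-A(o(-1)) = -(-3)*(-1) = -1*3 = -3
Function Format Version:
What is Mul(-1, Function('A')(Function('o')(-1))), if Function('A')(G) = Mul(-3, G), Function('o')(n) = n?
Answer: -3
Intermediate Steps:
Mul(-1, Function('A')(Function('o')(-1))) = Mul(-1, Mul(-3, -1)) = Mul(-1, 3) = -3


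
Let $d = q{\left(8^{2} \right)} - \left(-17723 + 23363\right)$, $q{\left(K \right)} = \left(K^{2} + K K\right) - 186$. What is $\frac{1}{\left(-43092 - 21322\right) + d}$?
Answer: $- \frac{1}{62048} \approx -1.6117 \cdot 10^{-5}$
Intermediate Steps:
$q{\left(K \right)} = -186 + 2 K^{2}$ ($q{\left(K \right)} = \left(K^{2} + K^{2}\right) - 186 = 2 K^{2} - 186 = -186 + 2 K^{2}$)
$d = 2366$ ($d = \left(-186 + 2 \left(8^{2}\right)^{2}\right) - \left(-17723 + 23363\right) = \left(-186 + 2 \cdot 64^{2}\right) - 5640 = \left(-186 + 2 \cdot 4096\right) - 5640 = \left(-186 + 8192\right) - 5640 = 8006 - 5640 = 2366$)
$\frac{1}{\left(-43092 - 21322\right) + d} = \frac{1}{\left(-43092 - 21322\right) + 2366} = \frac{1}{-64414 + 2366} = \frac{1}{-62048} = - \frac{1}{62048}$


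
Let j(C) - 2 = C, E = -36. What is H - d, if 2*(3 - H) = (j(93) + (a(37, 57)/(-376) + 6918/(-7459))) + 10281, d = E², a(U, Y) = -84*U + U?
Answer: -36373323229/5609168 ≈ -6484.6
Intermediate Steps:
a(U, Y) = -83*U
d = 1296 (d = (-36)² = 1296)
j(C) = 2 + C
H = -29103841501/5609168 (H = 3 - (((2 + 93) + (-83*37/(-376) + 6918/(-7459))) + 10281)/2 = 3 - ((95 + (-3071*(-1/376) + 6918*(-1/7459))) + 10281)/2 = 3 - ((95 + (3071/376 - 6918/7459)) + 10281)/2 = 3 - ((95 + 20305421/2804584) + 10281)/2 = 3 - (286740901/2804584 + 10281)/2 = 3 - ½*29120669005/2804584 = 3 - 29120669005/5609168 = -29103841501/5609168 ≈ -5188.6)
H - d = -29103841501/5609168 - 1*1296 = -29103841501/5609168 - 1296 = -36373323229/5609168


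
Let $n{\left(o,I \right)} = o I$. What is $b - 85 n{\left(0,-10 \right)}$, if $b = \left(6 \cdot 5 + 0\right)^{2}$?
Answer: $900$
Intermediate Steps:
$n{\left(o,I \right)} = I o$
$b = 900$ ($b = \left(30 + 0\right)^{2} = 30^{2} = 900$)
$b - 85 n{\left(0,-10 \right)} = 900 - 85 \left(\left(-10\right) 0\right) = 900 - 0 = 900 + 0 = 900$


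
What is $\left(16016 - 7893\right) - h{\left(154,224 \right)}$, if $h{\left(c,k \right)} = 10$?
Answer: $8113$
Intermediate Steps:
$\left(16016 - 7893\right) - h{\left(154,224 \right)} = \left(16016 - 7893\right) - 10 = 8123 - 10 = 8113$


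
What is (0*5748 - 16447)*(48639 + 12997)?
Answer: -1013727292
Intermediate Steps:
(0*5748 - 16447)*(48639 + 12997) = (0 - 16447)*61636 = -16447*61636 = -1013727292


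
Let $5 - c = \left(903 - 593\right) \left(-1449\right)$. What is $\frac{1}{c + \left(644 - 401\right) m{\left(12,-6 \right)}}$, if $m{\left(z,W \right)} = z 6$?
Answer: $\frac{1}{466691} \approx 2.1427 \cdot 10^{-6}$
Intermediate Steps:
$m{\left(z,W \right)} = 6 z$
$c = 449195$ ($c = 5 - \left(903 - 593\right) \left(-1449\right) = 5 - 310 \left(-1449\right) = 5 - -449190 = 5 + 449190 = 449195$)
$\frac{1}{c + \left(644 - 401\right) m{\left(12,-6 \right)}} = \frac{1}{449195 + \left(644 - 401\right) 6 \cdot 12} = \frac{1}{449195 + 243 \cdot 72} = \frac{1}{449195 + 17496} = \frac{1}{466691}$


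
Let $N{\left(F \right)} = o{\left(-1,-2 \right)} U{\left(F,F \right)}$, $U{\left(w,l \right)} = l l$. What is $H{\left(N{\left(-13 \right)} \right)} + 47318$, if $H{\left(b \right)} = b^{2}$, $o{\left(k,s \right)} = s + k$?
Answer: $304367$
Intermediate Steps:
$U{\left(w,l \right)} = l^{2}$
$o{\left(k,s \right)} = k + s$
$N{\left(F \right)} = - 3 F^{2}$ ($N{\left(F \right)} = \left(-1 - 2\right) F^{2} = - 3 F^{2}$)
$H{\left(N{\left(-13 \right)} \right)} + 47318 = \left(- 3 \left(-13\right)^{2}\right)^{2} + 47318 = \left(\left(-3\right) 169\right)^{2} + 47318 = \left(-507\right)^{2} + 47318 = 257049 + 47318 = 304367$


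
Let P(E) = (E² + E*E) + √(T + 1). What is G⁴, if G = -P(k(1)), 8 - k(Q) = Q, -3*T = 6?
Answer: (98 + I)⁴ ≈ 9.2179e+7 + 3.7644e+6*I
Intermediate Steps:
T = -2 (T = -⅓*6 = -2)
k(Q) = 8 - Q
P(E) = I + 2*E² (P(E) = (E² + E*E) + √(-2 + 1) = (E² + E²) + √(-1) = 2*E² + I = I + 2*E²)
G = -98 - I (G = -(I + 2*(8 - 1*1)²) = -(I + 2*(8 - 1)²) = -(I + 2*7²) = -(I + 2*49) = -(I + 98) = -(98 + I) = -98 - I ≈ -98.0 - 1.0*I)
G⁴ = (-98 - I)⁴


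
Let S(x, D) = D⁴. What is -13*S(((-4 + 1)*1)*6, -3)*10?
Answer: -10530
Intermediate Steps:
-13*S(((-4 + 1)*1)*6, -3)*10 = -13*(-3)⁴*10 = -13*81*10 = -1053*10 = -10530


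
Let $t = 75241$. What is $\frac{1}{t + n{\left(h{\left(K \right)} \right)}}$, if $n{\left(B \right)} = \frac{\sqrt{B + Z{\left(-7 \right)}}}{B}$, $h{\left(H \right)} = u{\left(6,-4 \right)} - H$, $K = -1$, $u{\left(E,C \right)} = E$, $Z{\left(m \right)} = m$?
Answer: $\frac{1}{75241} \approx 1.3291 \cdot 10^{-5}$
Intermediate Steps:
$h{\left(H \right)} = 6 - H$
$n{\left(B \right)} = \frac{\sqrt{-7 + B}}{B}$ ($n{\left(B \right)} = \frac{\sqrt{B - 7}}{B} = \frac{\sqrt{-7 + B}}{B}$)
$\frac{1}{t + n{\left(h{\left(K \right)} \right)}} = \frac{1}{75241 + \frac{\sqrt{-7 + \left(6 - -1\right)}}{6 - -1}} = \frac{1}{75241 + \frac{\sqrt{-7 + \left(6 + 1\right)}}{6 + 1}} = \frac{1}{75241 + \frac{\sqrt{-7 + 7}}{7}} = \frac{1}{75241 + \frac{\sqrt{0}}{7}} = \frac{1}{75241 + \frac{1}{7} \cdot 0} = \frac{1}{75241 + 0} = \frac{1}{75241}$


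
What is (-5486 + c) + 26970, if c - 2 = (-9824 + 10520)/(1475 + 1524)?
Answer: 64437210/2999 ≈ 21486.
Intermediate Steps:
c = 6694/2999 (c = 2 + (-9824 + 10520)/(1475 + 1524) = 2 + 696/2999 = 6694/2999 ≈ 2.2321)
(-5486 + c) + 26970 = (-5486 + 6694/2999) + 26970 = -16445820/2999 + 26970 = 64437210/2999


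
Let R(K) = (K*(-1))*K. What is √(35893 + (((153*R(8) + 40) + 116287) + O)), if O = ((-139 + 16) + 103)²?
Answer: 2*√35707 ≈ 377.93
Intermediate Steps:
R(K) = -K² (R(K) = (-K)*K = -K²)
O = 400 (O = (-123 + 103)² = (-20)² = 400)
√(35893 + (((153*R(8) + 40) + 116287) + O)) = √(35893 + (((153*(-1*8²) + 40) + 116287) + 400)) = √(35893 + (((153*(-1*64) + 40) + 116287) + 400)) = √(35893 + (((153*(-64) + 40) + 116287) + 400)) = √(35893 + (((-9792 + 40) + 116287) + 400)) = √(35893 + ((-9752 + 116287) + 400)) = √(35893 + (106535 + 400)) = √(35893 + 106935) = √142828 = 2*√35707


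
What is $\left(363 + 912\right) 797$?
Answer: $1016175$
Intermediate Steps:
$\left(363 + 912\right) 797 = 1275 \cdot 797 = 1016175$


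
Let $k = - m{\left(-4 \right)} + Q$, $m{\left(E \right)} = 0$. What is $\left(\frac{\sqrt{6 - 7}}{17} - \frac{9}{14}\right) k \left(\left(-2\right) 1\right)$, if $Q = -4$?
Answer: $- \frac{36}{7} + \frac{8 i}{17} \approx -5.1429 + 0.47059 i$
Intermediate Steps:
$k = -4$ ($k = \left(-1\right) 0 - 4 = 0 - 4 = -4$)
$\left(\frac{\sqrt{6 - 7}}{17} - \frac{9}{14}\right) k \left(\left(-2\right) 1\right) = \left(\frac{\sqrt{6 - 7}}{17} - \frac{9}{14}\right) \left(-4\right) \left(\left(-2\right) 1\right) = \left(\sqrt{-1} \cdot \frac{1}{17} - \frac{9}{14}\right) \left(-4\right) \left(-2\right) = \left(i \frac{1}{17} - \frac{9}{14}\right) \left(-4\right) \left(-2\right) = \left(\frac{i}{17} - \frac{9}{14}\right) \left(-4\right) \left(-2\right) = \left(- \frac{9}{14} + \frac{i}{17}\right) \left(-4\right) \left(-2\right) = \left(\frac{18}{7} - \frac{4 i}{17}\right) \left(-2\right) = - \frac{36}{7} + \frac{8 i}{17}$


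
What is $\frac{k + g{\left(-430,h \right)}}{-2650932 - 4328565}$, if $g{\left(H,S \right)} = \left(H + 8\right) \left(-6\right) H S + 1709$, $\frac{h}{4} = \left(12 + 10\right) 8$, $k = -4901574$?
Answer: $\frac{4732435}{42819} \approx 110.52$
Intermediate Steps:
$h = 704$ ($h = 4 \left(12 + 10\right) 8 = 4 \cdot 22 \cdot 8 = 4 \cdot 176 = 704$)
$g{\left(H,S \right)} = 1709 + H S \left(-48 - 6 H\right)$ ($g{\left(H,S \right)} = \left(8 + H\right) \left(-6\right) H S + 1709 = \left(-48 - 6 H\right) H S + 1709 = H \left(-48 - 6 H\right) S + 1709 = H S \left(-48 - 6 H\right) + 1709 = 1709 + H S \left(-48 - 6 H\right)$)
$\frac{k + g{\left(-430,h \right)}}{-2650932 - 4328565} = \frac{-4901574 - \left(-1709 - 14530560 + 781017600\right)}{-2650932 - 4328565} = \frac{-4901574 + \left(1709 + 14530560 - 4224 \cdot 184900\right)}{-6979497} = \left(-4901574 + \left(1709 + 14530560 - 781017600\right)\right) \left(- \frac{1}{6979497}\right) = \left(-4901574 - 766485331\right) \left(- \frac{1}{6979497}\right) = \left(-771386905\right) \left(- \frac{1}{6979497}\right) = \frac{4732435}{42819}$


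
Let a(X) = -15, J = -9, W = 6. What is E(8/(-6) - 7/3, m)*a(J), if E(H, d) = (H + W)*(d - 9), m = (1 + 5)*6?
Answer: -945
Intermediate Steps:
m = 36 (m = 6*6 = 36)
E(H, d) = (-9 + d)*(6 + H) (E(H, d) = (H + 6)*(d - 9) = (6 + H)*(-9 + d) = (-9 + d)*(6 + H))
E(8/(-6) - 7/3, m)*a(J) = (-54 - 9*(8/(-6) - 7/3) + 6*36 + (8/(-6) - 7/3)*36)*(-15) = (-54 - 9*(8*(-⅙) - 7*⅓) + 216 + (8*(-⅙) - 7*⅓)*36)*(-15) = (-54 - 9*(-4/3 - 7/3) + 216 + (-4/3 - 7/3)*36)*(-15) = (-54 - 9*(-11/3) + 216 - 11/3*36)*(-15) = (-54 + 33 + 216 - 132)*(-15) = 63*(-15) = -945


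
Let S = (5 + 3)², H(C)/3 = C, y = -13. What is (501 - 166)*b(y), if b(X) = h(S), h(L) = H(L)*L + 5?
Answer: 4118155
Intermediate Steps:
H(C) = 3*C
S = 64 (S = 8² = 64)
h(L) = 5 + 3*L² (h(L) = (3*L)*L + 5 = 3*L² + 5 = 5 + 3*L²)
b(X) = 12293 (b(X) = 5 + 3*64² = 5 + 3*4096 = 5 + 12288 = 12293)
(501 - 166)*b(y) = (501 - 166)*12293 = 335*12293 = 4118155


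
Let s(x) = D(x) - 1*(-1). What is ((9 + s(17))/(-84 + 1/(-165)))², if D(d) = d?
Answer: 19847025/192127321 ≈ 0.10330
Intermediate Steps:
s(x) = 1 + x (s(x) = x - 1*(-1) = x + 1 = 1 + x)
((9 + s(17))/(-84 + 1/(-165)))² = ((9 + (1 + 17))/(-84 + 1/(-165)))² = ((9 + 18)/(-84 - 1/165))² = (27/(-13861/165))² = (27*(-165/13861))² = (-4455/13861)² = 19847025/192127321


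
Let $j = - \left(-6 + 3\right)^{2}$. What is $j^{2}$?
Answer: $81$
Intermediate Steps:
$j = -9$ ($j = - \left(-3\right)^{2} = \left(-1\right) 9 = -9$)
$j^{2} = \left(-9\right)^{2} = 81$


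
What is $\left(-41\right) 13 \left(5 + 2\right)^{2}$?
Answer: $-26117$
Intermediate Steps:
$\left(-41\right) 13 \left(5 + 2\right)^{2} = - 533 \cdot 7^{2} = \left(-533\right) 49 = -26117$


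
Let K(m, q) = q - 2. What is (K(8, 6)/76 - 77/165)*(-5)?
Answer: 118/57 ≈ 2.0702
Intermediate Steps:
K(m, q) = -2 + q
(K(8, 6)/76 - 77/165)*(-5) = ((-2 + 6)/76 - 77/165)*(-5) = (4*(1/76) - 77*1/165)*(-5) = (1/19 - 7/15)*(-5) = -118/285*(-5) = 118/57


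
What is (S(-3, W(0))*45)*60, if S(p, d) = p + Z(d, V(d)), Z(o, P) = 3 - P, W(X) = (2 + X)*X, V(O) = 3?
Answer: -8100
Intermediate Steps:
W(X) = X*(2 + X)
S(p, d) = p (S(p, d) = p + (3 - 1*3) = p + (3 - 3) = p + 0 = p)
(S(-3, W(0))*45)*60 = -3*45*60 = -135*60 = -8100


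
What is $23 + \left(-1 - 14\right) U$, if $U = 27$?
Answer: $-382$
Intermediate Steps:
$23 + \left(-1 - 14\right) U = 23 + \left(-1 - 14\right) 27 = 23 - 405 = -382$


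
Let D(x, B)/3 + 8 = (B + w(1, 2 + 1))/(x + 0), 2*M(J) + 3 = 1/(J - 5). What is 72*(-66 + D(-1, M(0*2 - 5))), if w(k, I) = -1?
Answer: -29646/5 ≈ -5929.2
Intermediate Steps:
M(J) = -3/2 + 1/(2*(-5 + J)) (M(J) = -3/2 + 1/(2*(J - 5)) = -3/2 + 1/(2*(-5 + J)))
D(x, B) = -24 + 3*(-1 + B)/x (D(x, B) = -24 + 3*((B - 1)/(x + 0)) = -24 + 3*((-1 + B)/x) = -24 + 3*(-1 + B)/x)
72*(-66 + D(-1, M(0*2 - 5))) = 72*(-66 + 3*(-1 + (16 - 3*(0*2 - 5))/(2*(-5 + (0*2 - 5))) - 8*(-1))/(-1)) = 72*(-66 + 3*(-1)*(-1 + (16 - 3*(0 - 5))/(2*(-5 + (0 - 5))) + 8)) = 72*(-66 + 3*(-1)*(-1 + (16 - 3*(-5))/(2*(-5 - 5)) + 8)) = 72*(-66 + 3*(-1)*(-1 + (1/2)*(16 + 15)/(-10) + 8)) = 72*(-66 + 3*(-1)*(-1 + (1/2)*(-1/10)*31 + 8)) = 72*(-66 + 3*(-1)*(-1 - 31/20 + 8)) = 72*(-66 + 3*(-1)*(109/20)) = 72*(-66 - 327/20) = 72*(-1647/20) = -29646/5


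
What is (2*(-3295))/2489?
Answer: -6590/2489 ≈ -2.6476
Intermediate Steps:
(2*(-3295))/2489 = -6590*1/2489 = -6590/2489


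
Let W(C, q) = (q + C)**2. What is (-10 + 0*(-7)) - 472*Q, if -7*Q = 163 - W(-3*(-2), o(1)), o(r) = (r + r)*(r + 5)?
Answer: -10866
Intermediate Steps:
o(r) = 2*r*(5 + r) (o(r) = (2*r)*(5 + r) = 2*r*(5 + r))
W(C, q) = (C + q)**2
Q = 23 (Q = -(163 - (-3*(-2) + 2*1*(5 + 1))**2)/7 = -(163 - (6 + 2*1*6)**2)/7 = -(163 - (6 + 12)**2)/7 = -(163 - 1*18**2)/7 = -(163 - 1*324)/7 = -(163 - 324)/7 = -1/7*(-161) = 23)
(-10 + 0*(-7)) - 472*Q = (-10 + 0*(-7)) - 472*23 = (-10 + 0) - 10856 = -10 - 10856 = -10866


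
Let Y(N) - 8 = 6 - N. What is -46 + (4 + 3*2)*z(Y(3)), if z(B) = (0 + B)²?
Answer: 1164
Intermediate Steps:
Y(N) = 14 - N (Y(N) = 8 + (6 - N) = 14 - N)
z(B) = B²
-46 + (4 + 3*2)*z(Y(3)) = -46 + (4 + 3*2)*(14 - 1*3)² = -46 + (4 + 6)*(14 - 3)² = -46 + 10*11² = -46 + 10*121 = -46 + 1210 = 1164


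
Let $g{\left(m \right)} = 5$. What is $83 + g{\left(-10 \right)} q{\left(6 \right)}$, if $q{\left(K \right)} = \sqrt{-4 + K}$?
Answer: $83 + 5 \sqrt{2} \approx 90.071$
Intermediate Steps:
$83 + g{\left(-10 \right)} q{\left(6 \right)} = 83 + 5 \sqrt{-4 + 6} = 83 + 5 \sqrt{2}$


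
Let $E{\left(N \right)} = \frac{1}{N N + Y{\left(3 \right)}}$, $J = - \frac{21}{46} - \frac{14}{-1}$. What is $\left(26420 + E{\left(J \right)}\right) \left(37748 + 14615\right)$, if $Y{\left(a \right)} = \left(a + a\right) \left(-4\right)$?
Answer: $\frac{466693459328808}{337345} \approx 1.3834 \cdot 10^{9}$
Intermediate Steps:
$Y{\left(a \right)} = - 8 a$ ($Y{\left(a \right)} = 2 a \left(-4\right) = - 8 a$)
$J = \frac{623}{46}$ ($J = \left(-21\right) \frac{1}{46} - -14 = - \frac{21}{46} + 14 = \frac{623}{46} \approx 13.543$)
$E{\left(N \right)} = \frac{1}{-24 + N^{2}}$ ($E{\left(N \right)} = \frac{1}{N N - 24} = \frac{1}{N^{2} - 24} = \frac{1}{-24 + N^{2}}$)
$\left(26420 + E{\left(J \right)}\right) \left(37748 + 14615\right) = \left(26420 + \frac{1}{-24 + \left(\frac{623}{46}\right)^{2}}\right) \left(37748 + 14615\right) = \left(26420 + \frac{1}{-24 + \frac{388129}{2116}}\right) 52363 = \left(26420 + \frac{1}{\frac{337345}{2116}}\right) 52363 = \left(26420 + \frac{2116}{337345}\right) 52363 = \frac{8912657016}{337345} \cdot 52363 = \frac{466693459328808}{337345}$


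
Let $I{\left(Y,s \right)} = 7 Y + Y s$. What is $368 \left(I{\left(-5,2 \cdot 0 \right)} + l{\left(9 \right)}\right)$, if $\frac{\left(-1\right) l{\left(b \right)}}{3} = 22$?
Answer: $-37168$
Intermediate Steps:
$l{\left(b \right)} = -66$ ($l{\left(b \right)} = \left(-3\right) 22 = -66$)
$368 \left(I{\left(-5,2 \cdot 0 \right)} + l{\left(9 \right)}\right) = 368 \left(- 5 \left(7 + 2 \cdot 0\right) - 66\right) = 368 \left(- 5 \left(7 + 0\right) - 66\right) = 368 \left(\left(-5\right) 7 - 66\right) = 368 \left(-35 - 66\right) = 368 \left(-101\right) = -37168$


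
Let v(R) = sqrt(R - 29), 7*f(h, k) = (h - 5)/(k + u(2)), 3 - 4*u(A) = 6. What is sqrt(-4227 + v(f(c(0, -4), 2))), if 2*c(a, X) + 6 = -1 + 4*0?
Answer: sqrt(-5178075 + 35*I*sqrt(36715))/35 ≈ 0.042102 + 65.015*I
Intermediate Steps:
u(A) = -3/4 (u(A) = 3/4 - 1/4*6 = 3/4 - 3/2 = -3/4)
c(a, X) = -7/2 (c(a, X) = -3 + (-1 + 4*0)/2 = -3 + (-1 + 0)/2 = -3 + (1/2)*(-1) = -3 - 1/2 = -7/2)
f(h, k) = (-5 + h)/(7*(-3/4 + k)) (f(h, k) = ((h - 5)/(k - 3/4))/7 = ((-5 + h)/(-3/4 + k))/7 = (-5 + h)/(7*(-3/4 + k)))
v(R) = sqrt(-29 + R)
sqrt(-4227 + v(f(c(0, -4), 2))) = sqrt(-4227 + sqrt(-29 + 4*(-5 - 7/2)/(7*(-3 + 4*2)))) = sqrt(-4227 + sqrt(-29 + (4/7)*(-17/2)/(-3 + 8))) = sqrt(-4227 + sqrt(-29 + (4/7)*(-17/2)/5)) = sqrt(-4227 + sqrt(-29 + (4/7)*(1/5)*(-17/2))) = sqrt(-4227 + sqrt(-29 - 34/35)) = sqrt(-4227 + sqrt(-1049/35)) = sqrt(-4227 + I*sqrt(36715)/35)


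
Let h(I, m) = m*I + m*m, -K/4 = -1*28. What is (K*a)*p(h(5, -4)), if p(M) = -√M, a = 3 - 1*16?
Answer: 2912*I ≈ 2912.0*I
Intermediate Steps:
K = 112 (K = -(-4)*28 = -4*(-28) = 112)
h(I, m) = m² + I*m (h(I, m) = I*m + m² = m² + I*m)
a = -13 (a = 3 - 16 = -13)
(K*a)*p(h(5, -4)) = (112*(-13))*(-√(-4*(5 - 4))) = -(-1456)*√(-4*1) = -(-1456)*√(-4) = -(-1456)*2*I = -(-2912)*I = 2912*I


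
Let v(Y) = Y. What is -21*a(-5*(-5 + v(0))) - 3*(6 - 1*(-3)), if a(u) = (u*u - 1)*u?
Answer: -327627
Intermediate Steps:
a(u) = u*(-1 + u²) (a(u) = (u² - 1)*u = (-1 + u²)*u = u*(-1 + u²))
-21*a(-5*(-5 + v(0))) - 3*(6 - 1*(-3)) = -21*((-5*(-5 + 0))³ - (-5)*(-5 + 0)) - 3*(6 - 1*(-3)) = -21*((-5*(-5))³ - (-5)*(-5)) - 3*(6 + 3) = -21*(25³ - 1*25) - 3*9 = -21*(15625 - 25) - 27 = -21*15600 - 27 = -327600 - 27 = -327627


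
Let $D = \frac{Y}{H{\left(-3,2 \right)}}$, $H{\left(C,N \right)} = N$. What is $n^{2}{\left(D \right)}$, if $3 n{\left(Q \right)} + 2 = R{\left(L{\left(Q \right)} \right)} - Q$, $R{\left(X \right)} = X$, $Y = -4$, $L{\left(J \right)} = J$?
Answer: $\frac{4}{9} \approx 0.44444$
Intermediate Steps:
$D = -2$ ($D = - \frac{4}{2} = \left(-4\right) \frac{1}{2} = -2$)
$n{\left(Q \right)} = - \frac{2}{3}$ ($n{\left(Q \right)} = - \frac{2}{3} + \frac{Q - Q}{3} = - \frac{2}{3} + \frac{1}{3} \cdot 0 = - \frac{2}{3} + 0 = - \frac{2}{3}$)
$n^{2}{\left(D \right)} = \left(- \frac{2}{3}\right)^{2} = \frac{4}{9}$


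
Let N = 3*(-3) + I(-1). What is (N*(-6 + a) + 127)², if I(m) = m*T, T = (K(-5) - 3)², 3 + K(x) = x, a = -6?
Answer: 2845969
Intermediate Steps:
K(x) = -3 + x
T = 121 (T = ((-3 - 5) - 3)² = (-8 - 3)² = (-11)² = 121)
I(m) = 121*m (I(m) = m*121 = 121*m)
N = -130 (N = 3*(-3) + 121*(-1) = -9 - 121 = -130)
(N*(-6 + a) + 127)² = (-130*(-6 - 6) + 127)² = (-130*(-12) + 127)² = (1560 + 127)² = 1687² = 2845969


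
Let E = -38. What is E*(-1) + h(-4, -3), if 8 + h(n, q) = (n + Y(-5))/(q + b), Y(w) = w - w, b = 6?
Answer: 86/3 ≈ 28.667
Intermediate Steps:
Y(w) = 0
h(n, q) = -8 + n/(6 + q) (h(n, q) = -8 + (n + 0)/(q + 6) = -8 + n/(6 + q))
E*(-1) + h(-4, -3) = -38*(-1) + (-48 - 4 - 8*(-3))/(6 - 3) = 38 + (-48 - 4 + 24)/3 = 38 + (⅓)*(-28) = 38 - 28/3 = 86/3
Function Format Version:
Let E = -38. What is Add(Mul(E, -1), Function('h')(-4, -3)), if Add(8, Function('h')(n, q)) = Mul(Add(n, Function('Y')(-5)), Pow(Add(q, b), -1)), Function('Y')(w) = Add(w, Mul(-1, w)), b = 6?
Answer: Rational(86, 3) ≈ 28.667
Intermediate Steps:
Function('Y')(w) = 0
Function('h')(n, q) = Add(-8, Mul(n, Pow(Add(6, q), -1))) (Function('h')(n, q) = Add(-8, Mul(Add(n, 0), Pow(Add(q, 6), -1))) = Add(-8, Mul(n, Pow(Add(6, q), -1))))
Add(Mul(E, -1), Function('h')(-4, -3)) = Add(Mul(-38, -1), Mul(Pow(Add(6, -3), -1), Add(-48, -4, Mul(-8, -3)))) = Add(38, Mul(Pow(3, -1), Add(-48, -4, 24))) = Add(38, Mul(Rational(1, 3), -28)) = Add(38, Rational(-28, 3)) = Rational(86, 3)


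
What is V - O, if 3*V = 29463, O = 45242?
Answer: -35421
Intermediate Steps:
V = 9821 (V = (⅓)*29463 = 9821)
V - O = 9821 - 1*45242 = 9821 - 45242 = -35421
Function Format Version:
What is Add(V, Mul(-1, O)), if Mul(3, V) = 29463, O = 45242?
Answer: -35421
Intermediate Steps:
V = 9821 (V = Mul(Rational(1, 3), 29463) = 9821)
Add(V, Mul(-1, O)) = Add(9821, Mul(-1, 45242)) = Add(9821, -45242) = -35421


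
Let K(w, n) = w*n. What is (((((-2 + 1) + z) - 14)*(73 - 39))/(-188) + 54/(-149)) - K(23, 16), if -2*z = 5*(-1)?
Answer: -10255243/28012 ≈ -366.10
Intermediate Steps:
z = 5/2 (z = -5*(-1)/2 = -½*(-5) = 5/2 ≈ 2.5000)
K(w, n) = n*w
(((((-2 + 1) + z) - 14)*(73 - 39))/(-188) + 54/(-149)) - K(23, 16) = (((((-2 + 1) + 5/2) - 14)*(73 - 39))/(-188) + 54/(-149)) - 16*23 = ((((-1 + 5/2) - 14)*34)*(-1/188) + 54*(-1/149)) - 1*368 = (((3/2 - 14)*34)*(-1/188) - 54/149) - 368 = (-25/2*34*(-1/188) - 54/149) - 368 = (-425*(-1/188) - 54/149) - 368 = (425/188 - 54/149) - 368 = 53173/28012 - 368 = -10255243/28012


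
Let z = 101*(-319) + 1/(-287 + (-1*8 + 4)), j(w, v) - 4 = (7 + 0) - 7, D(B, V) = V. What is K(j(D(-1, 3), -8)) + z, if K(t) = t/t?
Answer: -9375439/291 ≈ -32218.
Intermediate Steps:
j(w, v) = 4 (j(w, v) = 4 + ((7 + 0) - 7) = 4 + (7 - 7) = 4 + 0 = 4)
z = -9375730/291 (z = -32219 + 1/(-287 + (-8 + 4)) = -32219 + 1/(-287 - 4) = -32219 + 1/(-291) = -32219 - 1/291 = -9375730/291 ≈ -32219.)
K(t) = 1
K(j(D(-1, 3), -8)) + z = 1 - 9375730/291 = -9375439/291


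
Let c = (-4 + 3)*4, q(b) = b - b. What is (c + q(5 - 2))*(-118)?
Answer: 472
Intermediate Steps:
q(b) = 0
c = -4 (c = -1*4 = -4)
(c + q(5 - 2))*(-118) = (-4 + 0)*(-118) = -4*(-118) = 472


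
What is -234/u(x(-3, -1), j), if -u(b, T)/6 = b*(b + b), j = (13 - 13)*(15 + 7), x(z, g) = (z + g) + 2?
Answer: 39/8 ≈ 4.8750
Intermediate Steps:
x(z, g) = 2 + g + z (x(z, g) = (g + z) + 2 = 2 + g + z)
j = 0 (j = 0*22 = 0)
u(b, T) = -12*b² (u(b, T) = -6*b*(b + b) = -6*b*2*b = -12*b²)
-234/u(x(-3, -1), j) = -234*(-1/(12*(2 - 1 - 3)²)) = -234/((-12*(-2)²)) = -234/((-12*4)) = -234/(-48) = -234*(-1/48) = 39/8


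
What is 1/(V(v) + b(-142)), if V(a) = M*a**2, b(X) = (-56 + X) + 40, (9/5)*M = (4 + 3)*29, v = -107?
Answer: 9/11619313 ≈ 7.7457e-7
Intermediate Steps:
M = 1015/9 (M = 5*((4 + 3)*29)/9 = 5*(7*29)/9 = (5/9)*203 = 1015/9 ≈ 112.78)
b(X) = -16 + X
V(a) = 1015*a**2/9
1/(V(v) + b(-142)) = 1/((1015/9)*(-107)**2 + (-16 - 142)) = 1/((1015/9)*11449 - 158) = 1/(11620735/9 - 158) = 1/(11619313/9) = 9/11619313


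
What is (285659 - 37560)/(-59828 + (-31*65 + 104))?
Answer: -248099/61739 ≈ -4.0185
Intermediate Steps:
(285659 - 37560)/(-59828 + (-31*65 + 104)) = 248099/(-59828 + (-2015 + 104)) = 248099/(-59828 - 1911) = 248099/(-61739) = 248099*(-1/61739) = -248099/61739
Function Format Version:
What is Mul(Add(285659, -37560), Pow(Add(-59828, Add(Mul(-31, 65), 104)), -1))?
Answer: Rational(-248099, 61739) ≈ -4.0185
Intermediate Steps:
Mul(Add(285659, -37560), Pow(Add(-59828, Add(Mul(-31, 65), 104)), -1)) = Mul(248099, Pow(Add(-59828, Add(-2015, 104)), -1)) = Mul(248099, Pow(Add(-59828, -1911), -1)) = Mul(248099, Pow(-61739, -1)) = Mul(248099, Rational(-1, 61739)) = Rational(-248099, 61739)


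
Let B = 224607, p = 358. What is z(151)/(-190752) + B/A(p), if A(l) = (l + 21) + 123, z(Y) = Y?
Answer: 21422079331/47878752 ≈ 447.42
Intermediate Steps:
A(l) = 144 + l (A(l) = (21 + l) + 123 = 144 + l)
z(151)/(-190752) + B/A(p) = 151/(-190752) + 224607/(144 + 358) = 151*(-1/190752) + 224607/502 = -151/190752 + 224607*(1/502) = -151/190752 + 224607/502 = 21422079331/47878752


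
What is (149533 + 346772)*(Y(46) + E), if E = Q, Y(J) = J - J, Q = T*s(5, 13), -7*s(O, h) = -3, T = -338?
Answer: -503253270/7 ≈ -7.1893e+7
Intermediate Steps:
s(O, h) = 3/7 (s(O, h) = -⅐*(-3) = 3/7)
Q = -1014/7 (Q = -338*3/7 = -1014/7 ≈ -144.86)
Y(J) = 0
E = -1014/7 ≈ -144.86
(149533 + 346772)*(Y(46) + E) = (149533 + 346772)*(0 - 1014/7) = 496305*(-1014/7) = -503253270/7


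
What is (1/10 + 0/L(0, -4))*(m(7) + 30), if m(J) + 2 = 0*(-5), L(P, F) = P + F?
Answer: 14/5 ≈ 2.8000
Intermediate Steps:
L(P, F) = F + P
m(J) = -2 (m(J) = -2 + 0*(-5) = -2 + 0 = -2)
(1/10 + 0/L(0, -4))*(m(7) + 30) = (1/10 + 0/(-4 + 0))*(-2 + 30) = (1*(1/10) + 0/(-4))*28 = (1/10 + 0*(-1/4))*28 = (1/10 + 0)*28 = (1/10)*28 = 14/5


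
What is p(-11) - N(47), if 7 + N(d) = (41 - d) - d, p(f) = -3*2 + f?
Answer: 43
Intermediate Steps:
p(f) = -6 + f
N(d) = 34 - 2*d (N(d) = -7 + ((41 - d) - d) = -7 + (41 - 2*d) = 34 - 2*d)
p(-11) - N(47) = (-6 - 11) - (34 - 2*47) = -17 - (34 - 94) = -17 - 1*(-60) = -17 + 60 = 43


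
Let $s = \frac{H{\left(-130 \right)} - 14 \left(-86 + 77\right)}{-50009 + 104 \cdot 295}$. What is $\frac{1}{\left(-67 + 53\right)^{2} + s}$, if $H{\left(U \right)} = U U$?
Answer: $\frac{19329}{3771458} \approx 0.0051251$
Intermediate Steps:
$H{\left(U \right)} = U^{2}$
$s = - \frac{17026}{19329}$ ($s = \frac{\left(-130\right)^{2} - 14 \left(-86 + 77\right)}{-50009 + 104 \cdot 295} = \frac{16900 - -126}{-50009 + 30680} = \frac{16900 + 126}{-19329} = 17026 \left(- \frac{1}{19329}\right) = - \frac{17026}{19329} \approx -0.88085$)
$\frac{1}{\left(-67 + 53\right)^{2} + s} = \frac{1}{\left(-67 + 53\right)^{2} - \frac{17026}{19329}} = \frac{1}{\left(-14\right)^{2} - \frac{17026}{19329}} = \frac{1}{196 - \frac{17026}{19329}} = \frac{1}{\frac{3771458}{19329}} = \frac{19329}{3771458}$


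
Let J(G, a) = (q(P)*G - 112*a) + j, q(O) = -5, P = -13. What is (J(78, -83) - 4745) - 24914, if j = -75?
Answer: -20828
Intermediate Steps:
J(G, a) = -75 - 112*a - 5*G (J(G, a) = (-5*G - 112*a) - 75 = (-112*a - 5*G) - 75 = -75 - 112*a - 5*G)
(J(78, -83) - 4745) - 24914 = ((-75 - 112*(-83) - 5*78) - 4745) - 24914 = ((-75 + 9296 - 390) - 4745) - 24914 = (8831 - 4745) - 24914 = 4086 - 24914 = -20828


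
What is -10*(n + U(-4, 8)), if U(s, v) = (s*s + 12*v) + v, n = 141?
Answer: -2610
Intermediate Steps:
U(s, v) = s² + 13*v (U(s, v) = (s² + 12*v) + v = s² + 13*v)
-10*(n + U(-4, 8)) = -10*(141 + ((-4)² + 13*8)) = -10*(141 + (16 + 104)) = -10*(141 + 120) = -10*261 = -2610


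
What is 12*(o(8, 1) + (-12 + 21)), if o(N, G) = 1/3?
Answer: 112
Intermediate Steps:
o(N, G) = ⅓
12*(o(8, 1) + (-12 + 21)) = 12*(⅓ + (-12 + 21)) = 12*(⅓ + 9) = 12*(28/3) = 112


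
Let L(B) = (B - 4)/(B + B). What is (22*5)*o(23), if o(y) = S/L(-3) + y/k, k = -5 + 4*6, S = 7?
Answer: 15070/19 ≈ 793.16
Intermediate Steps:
k = 19 (k = -5 + 24 = 19)
L(B) = (-4 + B)/(2*B) (L(B) = (-4 + B)/((2*B)) = (-4 + B)*(1/(2*B)) = (-4 + B)/(2*B))
o(y) = 6 + y/19 (o(y) = 7/(((½)*(-4 - 3)/(-3))) + y/19 = 7/(((½)*(-⅓)*(-7))) + y*(1/19) = 7/(7/6) + y/19 = 7*(6/7) + y/19 = 6 + y/19)
(22*5)*o(23) = (22*5)*(6 + (1/19)*23) = 110*(6 + 23/19) = 110*(137/19) = 15070/19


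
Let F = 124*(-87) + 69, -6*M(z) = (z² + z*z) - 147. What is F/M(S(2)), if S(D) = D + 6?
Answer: -64314/19 ≈ -3384.9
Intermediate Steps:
S(D) = 6 + D
M(z) = 49/2 - z²/3 (M(z) = -((z² + z*z) - 147)/6 = -((z² + z²) - 147)/6 = -(2*z² - 147)/6 = -(-147 + 2*z²)/6 = 49/2 - z²/3)
F = -10719 (F = -10788 + 69 = -10719)
F/M(S(2)) = -10719/(49/2 - (6 + 2)²/3) = -10719/(49/2 - ⅓*8²) = -10719/(49/2 - ⅓*64) = -10719/(49/2 - 64/3) = -10719/19/6 = -10719*6/19 = -64314/19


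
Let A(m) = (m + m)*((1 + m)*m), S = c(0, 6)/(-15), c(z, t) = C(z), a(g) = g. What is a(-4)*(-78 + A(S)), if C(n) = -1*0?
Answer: 312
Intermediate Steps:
C(n) = 0
c(z, t) = 0
S = 0 (S = 0/(-15) = 0*(-1/15) = 0)
A(m) = 2*m²*(1 + m) (A(m) = (2*m)*(m*(1 + m)) = 2*m²*(1 + m))
a(-4)*(-78 + A(S)) = -4*(-78 + 2*0²*(1 + 0)) = -4*(-78 + 2*0*1) = -4*(-78 + 0) = -4*(-78) = 312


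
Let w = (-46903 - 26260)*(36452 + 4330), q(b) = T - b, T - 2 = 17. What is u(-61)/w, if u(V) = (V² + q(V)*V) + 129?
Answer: 515/1491866733 ≈ 3.4521e-7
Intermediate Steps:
T = 19 (T = 2 + 17 = 19)
q(b) = 19 - b
w = -2983733466 (w = -73163*40782 = -2983733466)
u(V) = 129 + V² + V*(19 - V) (u(V) = (V² + (19 - V)*V) + 129 = (V² + V*(19 - V)) + 129 = 129 + V² + V*(19 - V))
u(-61)/w = (129 + 19*(-61))/(-2983733466) = (129 - 1159)*(-1/2983733466) = -1030*(-1/2983733466) = 515/1491866733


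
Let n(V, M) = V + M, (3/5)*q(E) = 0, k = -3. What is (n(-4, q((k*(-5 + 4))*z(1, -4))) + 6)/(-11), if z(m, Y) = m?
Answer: -2/11 ≈ -0.18182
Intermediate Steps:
q(E) = 0 (q(E) = (5/3)*0 = 0)
n(V, M) = M + V
(n(-4, q((k*(-5 + 4))*z(1, -4))) + 6)/(-11) = ((0 - 4) + 6)/(-11) = -(-4 + 6)/11 = -1/11*2 = -2/11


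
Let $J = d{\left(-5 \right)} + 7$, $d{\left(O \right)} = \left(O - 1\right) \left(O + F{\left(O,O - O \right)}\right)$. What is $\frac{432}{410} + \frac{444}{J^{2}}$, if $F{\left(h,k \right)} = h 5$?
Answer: $\frac{7644324}{7168645} \approx 1.0664$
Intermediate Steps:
$F{\left(h,k \right)} = 5 h$
$d{\left(O \right)} = 6 O \left(-1 + O\right)$ ($d{\left(O \right)} = \left(O - 1\right) \left(O + 5 O\right) = \left(-1 + O\right) 6 O = 6 O \left(-1 + O\right)$)
$J = 187$ ($J = 6 \left(-5\right) \left(-1 - 5\right) + 7 = 6 \left(-5\right) \left(-6\right) + 7 = 180 + 7 = 187$)
$\frac{432}{410} + \frac{444}{J^{2}} = \frac{432}{410} + \frac{444}{187^{2}} = 432 \cdot \frac{1}{410} + \frac{444}{34969} = \frac{216}{205} + 444 \cdot \frac{1}{34969} = \frac{216}{205} + \frac{444}{34969} = \frac{7644324}{7168645}$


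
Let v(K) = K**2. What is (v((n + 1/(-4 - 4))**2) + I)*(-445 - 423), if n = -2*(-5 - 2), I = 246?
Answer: -33160780569/1024 ≈ -3.2384e+7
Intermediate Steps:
n = 14 (n = -2*(-7) = 14)
(v((n + 1/(-4 - 4))**2) + I)*(-445 - 423) = (((14 + 1/(-4 - 4))**2)**2 + 246)*(-445 - 423) = (((14 + 1/(-8))**2)**2 + 246)*(-868) = (((14 - 1/8)**2)**2 + 246)*(-868) = (((111/8)**2)**2 + 246)*(-868) = ((12321/64)**2 + 246)*(-868) = (151807041/4096 + 246)*(-868) = (152814657/4096)*(-868) = -33160780569/1024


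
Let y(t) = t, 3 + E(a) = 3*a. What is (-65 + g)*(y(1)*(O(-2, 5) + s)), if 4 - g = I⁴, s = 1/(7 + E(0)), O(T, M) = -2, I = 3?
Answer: 497/2 ≈ 248.50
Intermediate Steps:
E(a) = -3 + 3*a
s = ¼ (s = 1/(7 + (-3 + 3*0)) = 1/(7 + (-3 + 0)) = 1/(7 - 3) = 1/4 = ¼ ≈ 0.25000)
g = -77 (g = 4 - 1*3⁴ = 4 - 1*81 = 4 - 81 = -77)
(-65 + g)*(y(1)*(O(-2, 5) + s)) = (-65 - 77)*(1*(-2 + ¼)) = -142*(-7)/4 = -142*(-7/4) = 497/2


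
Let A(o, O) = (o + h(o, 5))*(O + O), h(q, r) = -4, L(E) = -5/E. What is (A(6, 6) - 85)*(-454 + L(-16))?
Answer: 442799/16 ≈ 27675.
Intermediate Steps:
A(o, O) = 2*O*(-4 + o) (A(o, O) = (o - 4)*(O + O) = (-4 + o)*(2*O) = 2*O*(-4 + o))
(A(6, 6) - 85)*(-454 + L(-16)) = (2*6*(-4 + 6) - 85)*(-454 - 5/(-16)) = (2*6*2 - 85)*(-454 - 5*(-1/16)) = (24 - 85)*(-454 + 5/16) = -61*(-7259/16) = 442799/16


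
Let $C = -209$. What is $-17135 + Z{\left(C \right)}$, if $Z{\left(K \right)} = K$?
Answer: $-17344$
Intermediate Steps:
$-17135 + Z{\left(C \right)} = -17135 - 209 = -17344$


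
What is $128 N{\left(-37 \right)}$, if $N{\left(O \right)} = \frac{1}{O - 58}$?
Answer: $- \frac{128}{95} \approx -1.3474$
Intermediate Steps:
$N{\left(O \right)} = \frac{1}{-58 + O}$
$128 N{\left(-37 \right)} = \frac{128}{-58 - 37} = \frac{128}{-95} = 128 \left(- \frac{1}{95}\right) = - \frac{128}{95}$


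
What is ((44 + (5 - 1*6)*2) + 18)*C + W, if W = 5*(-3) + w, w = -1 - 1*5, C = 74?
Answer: 4419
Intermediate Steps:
w = -6 (w = -1 - 5 = -6)
W = -21 (W = 5*(-3) - 6 = -15 - 6 = -21)
((44 + (5 - 1*6)*2) + 18)*C + W = ((44 + (5 - 1*6)*2) + 18)*74 - 21 = ((44 + (5 - 6)*2) + 18)*74 - 21 = ((44 - 1*2) + 18)*74 - 21 = ((44 - 2) + 18)*74 - 21 = (42 + 18)*74 - 21 = 60*74 - 21 = 4440 - 21 = 4419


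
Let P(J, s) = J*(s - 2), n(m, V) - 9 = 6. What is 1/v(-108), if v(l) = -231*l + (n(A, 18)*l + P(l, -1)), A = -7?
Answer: 1/23652 ≈ 4.2280e-5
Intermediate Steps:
n(m, V) = 15 (n(m, V) = 9 + 6 = 15)
P(J, s) = J*(-2 + s)
v(l) = -219*l (v(l) = -231*l + (15*l + l*(-2 - 1)) = -231*l + (15*l + l*(-3)) = -231*l + (15*l - 3*l) = -231*l + 12*l = -219*l)
1/v(-108) = 1/(-219*(-108)) = 1/23652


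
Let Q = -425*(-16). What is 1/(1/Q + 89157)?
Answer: 6800/606267601 ≈ 1.1216e-5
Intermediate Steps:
Q = 6800
1/(1/Q + 89157) = 1/(1/6800 + 89157) = 1/(606267601/6800) = 6800/606267601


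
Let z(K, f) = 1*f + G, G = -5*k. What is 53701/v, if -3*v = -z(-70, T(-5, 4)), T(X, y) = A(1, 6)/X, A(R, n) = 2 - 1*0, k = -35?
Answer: 268505/291 ≈ 922.70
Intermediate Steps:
G = 175 (G = -5*(-35) = 175)
A(R, n) = 2 (A(R, n) = 2 + 0 = 2)
T(X, y) = 2/X
z(K, f) = 175 + f (z(K, f) = 1*f + 175 = f + 175 = 175 + f)
v = 291/5 (v = -(-1)*(175 + 2/(-5))/3 = -(-1)*(175 + 2*(-1/5))/3 = -(-1)*(175 - 2/5)/3 = -(-1)*873/(3*5) = -1/3*(-873/5) = 291/5 ≈ 58.200)
53701/v = 53701/(291/5) = 53701*(5/291) = 268505/291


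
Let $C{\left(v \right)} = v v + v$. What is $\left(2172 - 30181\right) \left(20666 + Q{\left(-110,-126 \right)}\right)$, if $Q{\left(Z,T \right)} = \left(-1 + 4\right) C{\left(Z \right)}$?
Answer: $-1586317724$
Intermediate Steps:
$C{\left(v \right)} = v + v^{2}$ ($C{\left(v \right)} = v^{2} + v = v + v^{2}$)
$Q{\left(Z,T \right)} = 3 Z \left(1 + Z\right)$ ($Q{\left(Z,T \right)} = \left(-1 + 4\right) Z \left(1 + Z\right) = 3 Z \left(1 + Z\right)$)
$\left(2172 - 30181\right) \left(20666 + Q{\left(-110,-126 \right)}\right) = \left(2172 - 30181\right) \left(20666 + 3 \left(-110\right) \left(1 - 110\right)\right) = - 28009 \left(20666 + 3 \left(-110\right) \left(-109\right)\right) = - 28009 \left(20666 + 35970\right) = \left(-28009\right) 56636 = -1586317724$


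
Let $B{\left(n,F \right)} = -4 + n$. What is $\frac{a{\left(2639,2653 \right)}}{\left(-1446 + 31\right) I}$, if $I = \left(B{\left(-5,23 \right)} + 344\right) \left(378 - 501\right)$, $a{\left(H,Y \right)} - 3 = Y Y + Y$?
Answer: $\frac{1408213}{11661015} \approx 0.12076$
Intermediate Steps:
$a{\left(H,Y \right)} = 3 + Y + Y^{2}$ ($a{\left(H,Y \right)} = 3 + \left(Y Y + Y\right) = 3 + \left(Y^{2} + Y\right) = 3 + \left(Y + Y^{2}\right) = 3 + Y + Y^{2}$)
$I = -41205$ ($I = \left(\left(-4 - 5\right) + 344\right) \left(378 - 501\right) = \left(-9 + 344\right) \left(-123\right) = 335 \left(-123\right) = -41205$)
$\frac{a{\left(2639,2653 \right)}}{\left(-1446 + 31\right) I} = \frac{3 + 2653 + 2653^{2}}{\left(-1446 + 31\right) \left(-41205\right)} = \frac{3 + 2653 + 7038409}{\left(-1415\right) \left(-41205\right)} = \frac{7041065}{58305075} = 7041065 \cdot \frac{1}{58305075} = \frac{1408213}{11661015}$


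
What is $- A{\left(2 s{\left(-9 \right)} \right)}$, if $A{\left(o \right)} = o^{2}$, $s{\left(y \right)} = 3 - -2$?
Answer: $-100$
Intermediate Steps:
$s{\left(y \right)} = 5$ ($s{\left(y \right)} = 3 + 2 = 5$)
$- A{\left(2 s{\left(-9 \right)} \right)} = - \left(2 \cdot 5\right)^{2} = - 10^{2} = \left(-1\right) 100 = -100$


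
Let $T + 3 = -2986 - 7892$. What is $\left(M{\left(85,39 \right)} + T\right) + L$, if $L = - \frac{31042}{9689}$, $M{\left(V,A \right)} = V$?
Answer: $- \frac{104633486}{9689} \approx -10799.0$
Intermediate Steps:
$T = -10881$ ($T = -3 - 10878 = -10881$)
$L = - \frac{31042}{9689}$ ($L = \left(-31042\right) \frac{1}{9689} = - \frac{31042}{9689} \approx -3.2038$)
$\left(M{\left(85,39 \right)} + T\right) + L = \left(85 - 10881\right) - \frac{31042}{9689} = -10796 - \frac{31042}{9689} = - \frac{104633486}{9689}$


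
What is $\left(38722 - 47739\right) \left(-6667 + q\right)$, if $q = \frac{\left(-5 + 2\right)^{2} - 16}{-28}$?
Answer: $\frac{240456339}{4} \approx 6.0114 \cdot 10^{7}$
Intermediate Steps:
$q = \frac{1}{4}$ ($q = - \frac{\left(-3\right)^{2} - 16}{28} = - \frac{9 - 16}{28} = \left(- \frac{1}{28}\right) \left(-7\right) = \frac{1}{4} \approx 0.25$)
$\left(38722 - 47739\right) \left(-6667 + q\right) = \left(38722 - 47739\right) \left(-6667 + \frac{1}{4}\right) = \left(-9017\right) \left(- \frac{26667}{4}\right) = \frac{240456339}{4}$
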